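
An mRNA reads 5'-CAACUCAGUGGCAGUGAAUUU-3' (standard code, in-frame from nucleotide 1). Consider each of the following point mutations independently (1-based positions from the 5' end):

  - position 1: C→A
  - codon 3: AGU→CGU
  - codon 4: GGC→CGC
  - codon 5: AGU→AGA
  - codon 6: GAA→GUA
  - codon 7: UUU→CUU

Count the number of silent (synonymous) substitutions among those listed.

Codon 1: CAA (Gln) → AAA (Lys) — missense.
Codon 3: AGU (Ser) → CGU (Arg) — missense.
Codon 4: GGC (Gly) → CGC (Arg) — missense.
Codon 5: AGU (Ser) → AGA (Arg) — missense.
Codon 6: GAA (Glu) → GUA (Val) — missense.
Codon 7: UUU (Phe) → CUU (Leu) — missense.
Synonymous: 0 of 6.

0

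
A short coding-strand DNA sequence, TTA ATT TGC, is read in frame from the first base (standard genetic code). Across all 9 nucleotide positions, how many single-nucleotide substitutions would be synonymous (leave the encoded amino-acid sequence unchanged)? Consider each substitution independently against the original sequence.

5

Codon 1 (TTA, Leu): 2 synonymous substitutions.
Codon 2 (ATT, Ile): 2 synonymous substitutions.
Codon 3 (TGC, Cys): 1 synonymous substitution.
Total: 2 + 2 + 1 = 5.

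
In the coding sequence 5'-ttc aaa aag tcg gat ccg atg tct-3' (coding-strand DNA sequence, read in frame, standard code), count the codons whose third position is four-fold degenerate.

Codon 1 TTC (Phe): third position 2-fold.
Codon 2 AAA (Lys): third position 2-fold.
Codon 3 AAG (Lys): third position 2-fold.
Codon 4 TCG (Ser): third position 4-fold.
Codon 5 GAT (Asp): third position 2-fold.
Codon 6 CCG (Pro): third position 4-fold.
Codon 7 ATG (Met): third position 1-fold.
Codon 8 TCT (Ser): third position 4-fold.
Four-fold degenerate third positions: 3.

3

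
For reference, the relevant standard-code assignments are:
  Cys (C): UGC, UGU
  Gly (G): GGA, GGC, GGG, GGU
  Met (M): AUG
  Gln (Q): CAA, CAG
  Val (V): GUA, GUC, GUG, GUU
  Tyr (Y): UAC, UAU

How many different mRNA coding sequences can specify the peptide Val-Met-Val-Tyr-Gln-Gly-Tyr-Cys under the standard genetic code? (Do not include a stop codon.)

1024

Val: 4 codons.
Met: 1 codon.
Val: 4 codons.
Tyr: 2 codons.
Gln: 2 codons.
Gly: 4 codons.
Tyr: 2 codons.
Cys: 2 codons.
4 × 1 × 4 × 2 × 2 × 4 × 2 × 2 = 1024.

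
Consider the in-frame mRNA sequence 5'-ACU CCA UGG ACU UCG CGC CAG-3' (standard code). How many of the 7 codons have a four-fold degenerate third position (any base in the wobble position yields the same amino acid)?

Codon 1 ACU (Thr): third position 4-fold.
Codon 2 CCA (Pro): third position 4-fold.
Codon 3 UGG (Trp): third position 1-fold.
Codon 4 ACU (Thr): third position 4-fold.
Codon 5 UCG (Ser): third position 4-fold.
Codon 6 CGC (Arg): third position 4-fold.
Codon 7 CAG (Gln): third position 2-fold.
Four-fold degenerate third positions: 5.

5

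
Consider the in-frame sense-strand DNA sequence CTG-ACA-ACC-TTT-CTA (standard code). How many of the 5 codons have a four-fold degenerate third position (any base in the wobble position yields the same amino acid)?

Codon 1 CTG (Leu): third position 4-fold.
Codon 2 ACA (Thr): third position 4-fold.
Codon 3 ACC (Thr): third position 4-fold.
Codon 4 TTT (Phe): third position 2-fold.
Codon 5 CTA (Leu): third position 4-fold.
Four-fold degenerate third positions: 4.

4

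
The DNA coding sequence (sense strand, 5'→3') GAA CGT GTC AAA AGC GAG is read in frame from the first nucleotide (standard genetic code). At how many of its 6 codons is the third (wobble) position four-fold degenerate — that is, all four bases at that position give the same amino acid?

2

Codon 1 GAA (Glu): third position 2-fold.
Codon 2 CGT (Arg): third position 4-fold.
Codon 3 GTC (Val): third position 4-fold.
Codon 4 AAA (Lys): third position 2-fold.
Codon 5 AGC (Ser): third position 2-fold.
Codon 6 GAG (Glu): third position 2-fold.
Four-fold degenerate third positions: 2.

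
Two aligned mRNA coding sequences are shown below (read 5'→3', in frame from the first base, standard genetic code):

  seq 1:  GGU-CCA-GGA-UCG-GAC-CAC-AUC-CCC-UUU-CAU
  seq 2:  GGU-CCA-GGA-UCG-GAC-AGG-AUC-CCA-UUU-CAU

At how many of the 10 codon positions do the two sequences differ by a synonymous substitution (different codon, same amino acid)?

Codon 1: GGU Gly / GGU Gly — identical.
Codon 2: CCA Pro / CCA Pro — identical.
Codon 3: GGA Gly / GGA Gly — identical.
Codon 4: UCG Ser / UCG Ser — identical.
Codon 5: GAC Asp / GAC Asp — identical.
Codon 6: CAC His / AGG Arg — nonsynonymous.
Codon 7: AUC Ile / AUC Ile — identical.
Codon 8: CCC Pro / CCA Pro — synonymous.
Codon 9: UUU Phe / UUU Phe — identical.
Codon 10: CAU His / CAU His — identical.
Synonymous differences: 1.

1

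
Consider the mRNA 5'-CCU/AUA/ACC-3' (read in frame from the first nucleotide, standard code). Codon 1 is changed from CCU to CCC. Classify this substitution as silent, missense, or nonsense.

silent

Position 3 falls in codon 1: CCU → Pro.
After the substitution the codon is CCC → Pro.
Both encode Pro, so the change is synonymous.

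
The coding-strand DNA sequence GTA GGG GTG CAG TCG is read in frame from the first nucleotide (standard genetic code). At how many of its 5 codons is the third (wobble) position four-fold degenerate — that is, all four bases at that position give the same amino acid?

4

Codon 1 GTA (Val): third position 4-fold.
Codon 2 GGG (Gly): third position 4-fold.
Codon 3 GTG (Val): third position 4-fold.
Codon 4 CAG (Gln): third position 2-fold.
Codon 5 TCG (Ser): third position 4-fold.
Four-fold degenerate third positions: 4.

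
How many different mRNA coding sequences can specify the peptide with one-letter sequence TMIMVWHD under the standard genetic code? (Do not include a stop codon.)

Thr: 4 codons.
Met: 1 codon.
Ile: 3 codons.
Met: 1 codon.
Val: 4 codons.
Trp: 1 codon.
His: 2 codons.
Asp: 2 codons.
4 × 1 × 3 × 1 × 4 × 1 × 2 × 2 = 192.

192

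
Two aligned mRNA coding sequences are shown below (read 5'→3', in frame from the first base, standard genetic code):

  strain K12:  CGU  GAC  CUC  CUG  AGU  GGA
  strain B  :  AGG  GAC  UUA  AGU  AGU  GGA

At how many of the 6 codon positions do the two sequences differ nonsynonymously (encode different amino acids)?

Codon 1: CGU Arg / AGG Arg — synonymous.
Codon 2: GAC Asp / GAC Asp — identical.
Codon 3: CUC Leu / UUA Leu — synonymous.
Codon 4: CUG Leu / AGU Ser — nonsynonymous.
Codon 5: AGU Ser / AGU Ser — identical.
Codon 6: GGA Gly / GGA Gly — identical.
Nonsynonymous differences: 1.

1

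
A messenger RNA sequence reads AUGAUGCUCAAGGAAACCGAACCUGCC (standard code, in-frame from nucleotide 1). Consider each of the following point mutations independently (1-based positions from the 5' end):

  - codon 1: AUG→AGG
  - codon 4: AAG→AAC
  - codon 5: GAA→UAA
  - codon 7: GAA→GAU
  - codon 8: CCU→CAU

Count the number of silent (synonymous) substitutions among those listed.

0

Codon 1: AUG (Met) → AGG (Arg) — missense.
Codon 4: AAG (Lys) → AAC (Asn) — missense.
Codon 5: GAA (Glu) → UAA (Stop) — nonsense.
Codon 7: GAA (Glu) → GAU (Asp) — missense.
Codon 8: CCU (Pro) → CAU (His) — missense.
Synonymous: 0 of 5.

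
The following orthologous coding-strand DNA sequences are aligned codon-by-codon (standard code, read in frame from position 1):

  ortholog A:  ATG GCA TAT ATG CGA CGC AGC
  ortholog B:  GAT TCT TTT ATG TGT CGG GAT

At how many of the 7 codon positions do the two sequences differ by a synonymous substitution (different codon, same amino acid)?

Codon 1: ATG Met / GAT Asp — nonsynonymous.
Codon 2: GCA Ala / TCT Ser — nonsynonymous.
Codon 3: TAT Tyr / TTT Phe — nonsynonymous.
Codon 4: ATG Met / ATG Met — identical.
Codon 5: CGA Arg / TGT Cys — nonsynonymous.
Codon 6: CGC Arg / CGG Arg — synonymous.
Codon 7: AGC Ser / GAT Asp — nonsynonymous.
Synonymous differences: 1.

1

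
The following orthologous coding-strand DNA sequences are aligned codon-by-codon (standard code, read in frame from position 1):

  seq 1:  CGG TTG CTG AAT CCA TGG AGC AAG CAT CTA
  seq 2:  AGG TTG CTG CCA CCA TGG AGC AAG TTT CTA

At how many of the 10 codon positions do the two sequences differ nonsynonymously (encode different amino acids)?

2

Codon 1: CGG Arg / AGG Arg — synonymous.
Codon 2: TTG Leu / TTG Leu — identical.
Codon 3: CTG Leu / CTG Leu — identical.
Codon 4: AAT Asn / CCA Pro — nonsynonymous.
Codon 5: CCA Pro / CCA Pro — identical.
Codon 6: TGG Trp / TGG Trp — identical.
Codon 7: AGC Ser / AGC Ser — identical.
Codon 8: AAG Lys / AAG Lys — identical.
Codon 9: CAT His / TTT Phe — nonsynonymous.
Codon 10: CTA Leu / CTA Leu — identical.
Nonsynonymous differences: 2.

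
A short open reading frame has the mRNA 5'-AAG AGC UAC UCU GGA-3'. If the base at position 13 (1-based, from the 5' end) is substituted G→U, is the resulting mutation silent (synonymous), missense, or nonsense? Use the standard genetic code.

nonsense

Position 13 falls in codon 5: GGA → Gly.
After the substitution the codon is UGA → Stop.
The new codon is a stop codon, so this is a nonsense mutation.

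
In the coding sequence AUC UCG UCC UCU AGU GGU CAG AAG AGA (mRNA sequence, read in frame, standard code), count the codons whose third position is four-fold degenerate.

4

Codon 1 AUC (Ile): third position 3-fold.
Codon 2 UCG (Ser): third position 4-fold.
Codon 3 UCC (Ser): third position 4-fold.
Codon 4 UCU (Ser): third position 4-fold.
Codon 5 AGU (Ser): third position 2-fold.
Codon 6 GGU (Gly): third position 4-fold.
Codon 7 CAG (Gln): third position 2-fold.
Codon 8 AAG (Lys): third position 2-fold.
Codon 9 AGA (Arg): third position 2-fold.
Four-fold degenerate third positions: 4.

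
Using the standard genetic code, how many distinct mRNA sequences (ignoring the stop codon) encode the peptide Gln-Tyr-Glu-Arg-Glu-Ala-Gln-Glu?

1536

Gln: 2 codons.
Tyr: 2 codons.
Glu: 2 codons.
Arg: 6 codons.
Glu: 2 codons.
Ala: 4 codons.
Gln: 2 codons.
Glu: 2 codons.
2 × 2 × 2 × 6 × 2 × 4 × 2 × 2 = 1536.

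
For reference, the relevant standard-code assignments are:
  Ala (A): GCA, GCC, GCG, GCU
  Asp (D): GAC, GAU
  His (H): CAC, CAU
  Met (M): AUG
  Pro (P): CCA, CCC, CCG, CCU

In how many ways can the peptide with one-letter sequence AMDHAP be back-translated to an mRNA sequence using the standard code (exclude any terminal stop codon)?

Ala: 4 codons.
Met: 1 codon.
Asp: 2 codons.
His: 2 codons.
Ala: 4 codons.
Pro: 4 codons.
4 × 1 × 2 × 2 × 4 × 4 = 256.

256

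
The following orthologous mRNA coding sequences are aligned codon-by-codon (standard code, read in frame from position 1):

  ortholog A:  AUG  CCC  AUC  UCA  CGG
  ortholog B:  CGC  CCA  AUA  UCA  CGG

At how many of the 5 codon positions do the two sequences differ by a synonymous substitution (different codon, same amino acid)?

Codon 1: AUG Met / CGC Arg — nonsynonymous.
Codon 2: CCC Pro / CCA Pro — synonymous.
Codon 3: AUC Ile / AUA Ile — synonymous.
Codon 4: UCA Ser / UCA Ser — identical.
Codon 5: CGG Arg / CGG Arg — identical.
Synonymous differences: 2.

2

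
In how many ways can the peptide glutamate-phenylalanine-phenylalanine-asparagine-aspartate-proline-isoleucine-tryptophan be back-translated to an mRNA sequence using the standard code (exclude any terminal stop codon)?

384

Glu: 2 codons.
Phe: 2 codons.
Phe: 2 codons.
Asn: 2 codons.
Asp: 2 codons.
Pro: 4 codons.
Ile: 3 codons.
Trp: 1 codon.
2 × 2 × 2 × 2 × 2 × 4 × 3 × 1 = 384.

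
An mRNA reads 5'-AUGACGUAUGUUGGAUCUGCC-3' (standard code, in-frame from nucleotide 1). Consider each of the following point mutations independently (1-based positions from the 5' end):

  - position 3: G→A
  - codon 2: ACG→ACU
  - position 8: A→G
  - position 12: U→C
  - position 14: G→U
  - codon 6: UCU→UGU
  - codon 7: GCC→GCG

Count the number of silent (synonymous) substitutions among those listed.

3

Codon 1: AUG (Met) → AUA (Ile) — missense.
Codon 2: ACG (Thr) → ACU (Thr) — synonymous.
Codon 3: UAU (Tyr) → UGU (Cys) — missense.
Codon 4: GUU (Val) → GUC (Val) — synonymous.
Codon 5: GGA (Gly) → GUA (Val) — missense.
Codon 6: UCU (Ser) → UGU (Cys) — missense.
Codon 7: GCC (Ala) → GCG (Ala) — synonymous.
Synonymous: 3 of 7.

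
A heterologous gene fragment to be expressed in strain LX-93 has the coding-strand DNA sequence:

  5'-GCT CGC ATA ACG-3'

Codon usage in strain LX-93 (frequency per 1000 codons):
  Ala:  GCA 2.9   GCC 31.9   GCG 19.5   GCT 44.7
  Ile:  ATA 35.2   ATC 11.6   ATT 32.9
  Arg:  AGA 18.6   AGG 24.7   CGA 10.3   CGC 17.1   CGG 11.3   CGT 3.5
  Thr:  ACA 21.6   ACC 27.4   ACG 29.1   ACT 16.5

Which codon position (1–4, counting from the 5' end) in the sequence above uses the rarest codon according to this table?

Codon 1 GCT (Ala): 44.7 per 1000.
Codon 2 CGC (Arg): 17.1 per 1000.
Codon 3 ATA (Ile): 35.2 per 1000.
Codon 4 ACG (Thr): 29.1 per 1000.
Lowest frequency is 17.1 at codon 2.

2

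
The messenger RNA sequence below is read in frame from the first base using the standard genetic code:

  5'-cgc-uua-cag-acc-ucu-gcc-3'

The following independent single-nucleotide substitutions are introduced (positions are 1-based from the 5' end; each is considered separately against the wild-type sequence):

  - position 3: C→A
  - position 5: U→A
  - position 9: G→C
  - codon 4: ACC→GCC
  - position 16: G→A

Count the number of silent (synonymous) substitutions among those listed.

1

Codon 1: CGC (Arg) → CGA (Arg) — synonymous.
Codon 2: UUA (Leu) → UAA (Stop) — nonsense.
Codon 3: CAG (Gln) → CAC (His) — missense.
Codon 4: ACC (Thr) → GCC (Ala) — missense.
Codon 6: GCC (Ala) → ACC (Thr) — missense.
Synonymous: 1 of 5.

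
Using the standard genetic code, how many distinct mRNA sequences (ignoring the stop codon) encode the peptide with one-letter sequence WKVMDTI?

192

Trp: 1 codon.
Lys: 2 codons.
Val: 4 codons.
Met: 1 codon.
Asp: 2 codons.
Thr: 4 codons.
Ile: 3 codons.
1 × 2 × 4 × 1 × 2 × 4 × 3 = 192.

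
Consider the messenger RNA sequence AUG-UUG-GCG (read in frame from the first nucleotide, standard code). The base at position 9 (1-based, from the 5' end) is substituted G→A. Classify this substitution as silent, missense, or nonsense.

Position 9 falls in codon 3: GCG → Ala.
After the substitution the codon is GCA → Ala.
Both encode Ala, so the change is synonymous.

silent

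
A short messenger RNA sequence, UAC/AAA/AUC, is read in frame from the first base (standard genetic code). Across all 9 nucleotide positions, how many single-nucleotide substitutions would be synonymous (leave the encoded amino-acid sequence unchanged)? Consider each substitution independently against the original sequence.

Codon 1 (UAC, Tyr): 1 synonymous substitution.
Codon 2 (AAA, Lys): 1 synonymous substitution.
Codon 3 (AUC, Ile): 2 synonymous substitutions.
Total: 1 + 1 + 2 = 4.

4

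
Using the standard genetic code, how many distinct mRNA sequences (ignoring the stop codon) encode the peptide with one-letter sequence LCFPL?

Leu: 6 codons.
Cys: 2 codons.
Phe: 2 codons.
Pro: 4 codons.
Leu: 6 codons.
6 × 2 × 2 × 4 × 6 = 576.

576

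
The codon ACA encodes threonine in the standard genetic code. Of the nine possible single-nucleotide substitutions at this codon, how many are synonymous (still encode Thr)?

3

Position 1: none → 0 synonymous.
Position 2: none → 0 synonymous.
Position 3: ACU, ACC, ACG → 3 synonymous.
Total: 0 + 0 + 3 = 3.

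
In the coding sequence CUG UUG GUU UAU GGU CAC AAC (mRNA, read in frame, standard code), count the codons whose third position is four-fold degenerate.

Codon 1 CUG (Leu): third position 4-fold.
Codon 2 UUG (Leu): third position 2-fold.
Codon 3 GUU (Val): third position 4-fold.
Codon 4 UAU (Tyr): third position 2-fold.
Codon 5 GGU (Gly): third position 4-fold.
Codon 6 CAC (His): third position 2-fold.
Codon 7 AAC (Asn): third position 2-fold.
Four-fold degenerate third positions: 3.

3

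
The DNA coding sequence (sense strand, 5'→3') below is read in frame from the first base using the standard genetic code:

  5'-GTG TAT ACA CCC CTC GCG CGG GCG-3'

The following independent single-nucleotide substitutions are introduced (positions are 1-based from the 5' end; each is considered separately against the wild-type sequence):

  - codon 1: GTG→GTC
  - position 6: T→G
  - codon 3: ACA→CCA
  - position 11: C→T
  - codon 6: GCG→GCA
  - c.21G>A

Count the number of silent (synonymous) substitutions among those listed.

3

Codon 1: GTG (Val) → GTC (Val) — synonymous.
Codon 2: TAT (Tyr) → TAG (Stop) — nonsense.
Codon 3: ACA (Thr) → CCA (Pro) — missense.
Codon 4: CCC (Pro) → CTC (Leu) — missense.
Codon 6: GCG (Ala) → GCA (Ala) — synonymous.
Codon 7: CGG (Arg) → CGA (Arg) — synonymous.
Synonymous: 3 of 6.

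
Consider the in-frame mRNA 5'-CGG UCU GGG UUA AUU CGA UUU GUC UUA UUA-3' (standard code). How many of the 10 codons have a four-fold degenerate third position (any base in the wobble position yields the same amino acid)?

Codon 1 CGG (Arg): third position 4-fold.
Codon 2 UCU (Ser): third position 4-fold.
Codon 3 GGG (Gly): third position 4-fold.
Codon 4 UUA (Leu): third position 2-fold.
Codon 5 AUU (Ile): third position 3-fold.
Codon 6 CGA (Arg): third position 4-fold.
Codon 7 UUU (Phe): third position 2-fold.
Codon 8 GUC (Val): third position 4-fold.
Codon 9 UUA (Leu): third position 2-fold.
Codon 10 UUA (Leu): third position 2-fold.
Four-fold degenerate third positions: 5.

5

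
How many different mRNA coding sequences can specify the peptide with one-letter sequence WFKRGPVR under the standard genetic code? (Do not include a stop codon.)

Trp: 1 codon.
Phe: 2 codons.
Lys: 2 codons.
Arg: 6 codons.
Gly: 4 codons.
Pro: 4 codons.
Val: 4 codons.
Arg: 6 codons.
1 × 2 × 2 × 6 × 4 × 4 × 4 × 6 = 9216.

9216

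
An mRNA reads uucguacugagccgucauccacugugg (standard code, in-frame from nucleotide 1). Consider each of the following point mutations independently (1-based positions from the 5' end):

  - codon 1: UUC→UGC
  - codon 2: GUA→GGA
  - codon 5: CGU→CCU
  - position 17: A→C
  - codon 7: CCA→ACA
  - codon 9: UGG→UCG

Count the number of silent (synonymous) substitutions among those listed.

Codon 1: UUC (Phe) → UGC (Cys) — missense.
Codon 2: GUA (Val) → GGA (Gly) — missense.
Codon 5: CGU (Arg) → CCU (Pro) — missense.
Codon 6: CAU (His) → CCU (Pro) — missense.
Codon 7: CCA (Pro) → ACA (Thr) — missense.
Codon 9: UGG (Trp) → UCG (Ser) — missense.
Synonymous: 0 of 6.

0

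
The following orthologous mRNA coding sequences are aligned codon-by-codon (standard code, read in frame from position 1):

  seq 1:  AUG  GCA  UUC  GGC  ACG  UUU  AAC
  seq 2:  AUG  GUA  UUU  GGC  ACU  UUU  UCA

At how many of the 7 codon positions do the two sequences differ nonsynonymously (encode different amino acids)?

Codon 1: AUG Met / AUG Met — identical.
Codon 2: GCA Ala / GUA Val — nonsynonymous.
Codon 3: UUC Phe / UUU Phe — synonymous.
Codon 4: GGC Gly / GGC Gly — identical.
Codon 5: ACG Thr / ACU Thr — synonymous.
Codon 6: UUU Phe / UUU Phe — identical.
Codon 7: AAC Asn / UCA Ser — nonsynonymous.
Nonsynonymous differences: 2.

2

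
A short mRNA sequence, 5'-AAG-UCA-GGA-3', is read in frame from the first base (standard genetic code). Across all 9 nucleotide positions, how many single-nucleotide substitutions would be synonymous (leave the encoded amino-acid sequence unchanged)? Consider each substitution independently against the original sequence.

Codon 1 (AAG, Lys): 1 synonymous substitution.
Codon 2 (UCA, Ser): 3 synonymous substitutions.
Codon 3 (GGA, Gly): 3 synonymous substitutions.
Total: 1 + 3 + 3 = 7.

7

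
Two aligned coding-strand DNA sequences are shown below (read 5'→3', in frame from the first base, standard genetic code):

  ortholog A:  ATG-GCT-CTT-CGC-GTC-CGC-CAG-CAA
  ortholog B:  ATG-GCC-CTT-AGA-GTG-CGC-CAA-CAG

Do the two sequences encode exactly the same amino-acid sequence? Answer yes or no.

Codon 1: ATG Met / ATG Met — identical.
Codon 2: GCT Ala / GCC Ala — synonymous.
Codon 3: CTT Leu / CTT Leu — identical.
Codon 4: CGC Arg / AGA Arg — synonymous.
Codon 5: GTC Val / GTG Val — synonymous.
Codon 6: CGC Arg / CGC Arg — identical.
Codon 7: CAG Gln / CAA Gln — synonymous.
Codon 8: CAA Gln / CAG Gln — synonymous.
Nonsynonymous differences: 0 → same protein.

yes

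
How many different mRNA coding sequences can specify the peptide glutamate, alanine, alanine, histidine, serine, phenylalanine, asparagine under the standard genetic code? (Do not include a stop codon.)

1536

Glu: 2 codons.
Ala: 4 codons.
Ala: 4 codons.
His: 2 codons.
Ser: 6 codons.
Phe: 2 codons.
Asn: 2 codons.
2 × 4 × 4 × 2 × 6 × 2 × 2 = 1536.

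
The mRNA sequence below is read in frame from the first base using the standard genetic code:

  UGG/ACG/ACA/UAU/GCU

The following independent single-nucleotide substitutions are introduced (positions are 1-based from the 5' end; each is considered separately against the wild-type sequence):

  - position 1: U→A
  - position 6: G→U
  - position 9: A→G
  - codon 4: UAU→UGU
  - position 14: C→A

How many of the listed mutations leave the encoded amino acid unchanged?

Codon 1: UGG (Trp) → AGG (Arg) — missense.
Codon 2: ACG (Thr) → ACU (Thr) — synonymous.
Codon 3: ACA (Thr) → ACG (Thr) — synonymous.
Codon 4: UAU (Tyr) → UGU (Cys) — missense.
Codon 5: GCU (Ala) → GAU (Asp) — missense.
Synonymous: 2 of 5.

2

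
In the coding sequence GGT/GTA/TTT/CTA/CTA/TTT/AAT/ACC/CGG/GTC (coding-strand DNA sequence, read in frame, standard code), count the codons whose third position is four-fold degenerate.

7

Codon 1 GGT (Gly): third position 4-fold.
Codon 2 GTA (Val): third position 4-fold.
Codon 3 TTT (Phe): third position 2-fold.
Codon 4 CTA (Leu): third position 4-fold.
Codon 5 CTA (Leu): third position 4-fold.
Codon 6 TTT (Phe): third position 2-fold.
Codon 7 AAT (Asn): third position 2-fold.
Codon 8 ACC (Thr): third position 4-fold.
Codon 9 CGG (Arg): third position 4-fold.
Codon 10 GTC (Val): third position 4-fold.
Four-fold degenerate third positions: 7.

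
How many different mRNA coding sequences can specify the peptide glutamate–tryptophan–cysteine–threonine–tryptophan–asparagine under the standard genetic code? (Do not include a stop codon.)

Glu: 2 codons.
Trp: 1 codon.
Cys: 2 codons.
Thr: 4 codons.
Trp: 1 codon.
Asn: 2 codons.
2 × 1 × 2 × 4 × 1 × 2 = 32.

32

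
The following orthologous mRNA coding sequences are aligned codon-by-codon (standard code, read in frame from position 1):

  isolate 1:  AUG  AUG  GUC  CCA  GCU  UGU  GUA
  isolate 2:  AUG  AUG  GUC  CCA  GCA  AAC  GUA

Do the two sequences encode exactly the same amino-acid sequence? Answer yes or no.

no

Codon 1: AUG Met / AUG Met — identical.
Codon 2: AUG Met / AUG Met — identical.
Codon 3: GUC Val / GUC Val — identical.
Codon 4: CCA Pro / CCA Pro — identical.
Codon 5: GCU Ala / GCA Ala — synonymous.
Codon 6: UGU Cys / AAC Asn — nonsynonymous.
Codon 7: GUA Val / GUA Val — identical.
Nonsynonymous differences: 1 → different protein.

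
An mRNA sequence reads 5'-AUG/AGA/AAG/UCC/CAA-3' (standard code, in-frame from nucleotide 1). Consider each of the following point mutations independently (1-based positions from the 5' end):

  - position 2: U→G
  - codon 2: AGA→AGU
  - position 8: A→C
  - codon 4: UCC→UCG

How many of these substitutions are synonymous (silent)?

Codon 1: AUG (Met) → AGG (Arg) — missense.
Codon 2: AGA (Arg) → AGU (Ser) — missense.
Codon 3: AAG (Lys) → ACG (Thr) — missense.
Codon 4: UCC (Ser) → UCG (Ser) — synonymous.
Synonymous: 1 of 4.

1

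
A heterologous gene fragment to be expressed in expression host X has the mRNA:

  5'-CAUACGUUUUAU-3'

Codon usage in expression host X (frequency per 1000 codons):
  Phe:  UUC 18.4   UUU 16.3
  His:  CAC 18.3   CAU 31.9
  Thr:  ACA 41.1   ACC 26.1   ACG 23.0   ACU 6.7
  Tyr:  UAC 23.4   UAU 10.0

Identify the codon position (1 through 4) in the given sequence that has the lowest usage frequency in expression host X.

Codon 1 CAU (His): 31.9 per 1000.
Codon 2 ACG (Thr): 23.0 per 1000.
Codon 3 UUU (Phe): 16.3 per 1000.
Codon 4 UAU (Tyr): 10.0 per 1000.
Lowest frequency is 10.0 at codon 4.

4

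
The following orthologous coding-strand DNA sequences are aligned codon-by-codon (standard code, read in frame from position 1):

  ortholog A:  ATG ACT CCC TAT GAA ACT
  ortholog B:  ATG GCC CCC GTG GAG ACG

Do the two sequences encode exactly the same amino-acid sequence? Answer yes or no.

Codon 1: ATG Met / ATG Met — identical.
Codon 2: ACT Thr / GCC Ala — nonsynonymous.
Codon 3: CCC Pro / CCC Pro — identical.
Codon 4: TAT Tyr / GTG Val — nonsynonymous.
Codon 5: GAA Glu / GAG Glu — synonymous.
Codon 6: ACT Thr / ACG Thr — synonymous.
Nonsynonymous differences: 2 → different protein.

no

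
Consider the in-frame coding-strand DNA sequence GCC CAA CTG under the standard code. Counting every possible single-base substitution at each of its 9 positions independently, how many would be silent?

Codon 1 (GCC, Ala): 3 synonymous substitutions.
Codon 2 (CAA, Gln): 1 synonymous substitution.
Codon 3 (CTG, Leu): 4 synonymous substitutions.
Total: 3 + 1 + 4 = 8.

8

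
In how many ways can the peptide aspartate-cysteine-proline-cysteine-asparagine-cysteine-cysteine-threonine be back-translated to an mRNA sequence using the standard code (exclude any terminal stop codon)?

Asp: 2 codons.
Cys: 2 codons.
Pro: 4 codons.
Cys: 2 codons.
Asn: 2 codons.
Cys: 2 codons.
Cys: 2 codons.
Thr: 4 codons.
2 × 2 × 4 × 2 × 2 × 2 × 2 × 4 = 1024.

1024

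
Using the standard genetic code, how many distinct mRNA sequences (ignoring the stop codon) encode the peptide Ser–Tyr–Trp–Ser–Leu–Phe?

Ser: 6 codons.
Tyr: 2 codons.
Trp: 1 codon.
Ser: 6 codons.
Leu: 6 codons.
Phe: 2 codons.
6 × 2 × 1 × 6 × 6 × 2 = 864.

864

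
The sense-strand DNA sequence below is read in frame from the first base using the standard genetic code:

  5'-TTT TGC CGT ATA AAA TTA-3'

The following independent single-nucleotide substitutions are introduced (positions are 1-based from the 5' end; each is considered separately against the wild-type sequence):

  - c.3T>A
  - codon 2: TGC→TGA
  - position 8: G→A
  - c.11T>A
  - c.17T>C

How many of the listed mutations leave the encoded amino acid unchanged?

Codon 1: TTT (Phe) → TTA (Leu) — missense.
Codon 2: TGC (Cys) → TGA (Stop) — nonsense.
Codon 3: CGT (Arg) → CAT (His) — missense.
Codon 4: ATA (Ile) → AAA (Lys) — missense.
Codon 6: TTA (Leu) → TCA (Ser) — missense.
Synonymous: 0 of 5.

0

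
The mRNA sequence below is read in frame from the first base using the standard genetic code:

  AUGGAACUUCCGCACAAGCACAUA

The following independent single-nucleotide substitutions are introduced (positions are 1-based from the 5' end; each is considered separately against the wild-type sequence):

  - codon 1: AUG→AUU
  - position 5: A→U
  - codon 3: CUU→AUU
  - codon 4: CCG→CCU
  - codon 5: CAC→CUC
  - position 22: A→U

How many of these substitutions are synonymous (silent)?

1

Codon 1: AUG (Met) → AUU (Ile) — missense.
Codon 2: GAA (Glu) → GUA (Val) — missense.
Codon 3: CUU (Leu) → AUU (Ile) — missense.
Codon 4: CCG (Pro) → CCU (Pro) — synonymous.
Codon 5: CAC (His) → CUC (Leu) — missense.
Codon 8: AUA (Ile) → UUA (Leu) — missense.
Synonymous: 1 of 6.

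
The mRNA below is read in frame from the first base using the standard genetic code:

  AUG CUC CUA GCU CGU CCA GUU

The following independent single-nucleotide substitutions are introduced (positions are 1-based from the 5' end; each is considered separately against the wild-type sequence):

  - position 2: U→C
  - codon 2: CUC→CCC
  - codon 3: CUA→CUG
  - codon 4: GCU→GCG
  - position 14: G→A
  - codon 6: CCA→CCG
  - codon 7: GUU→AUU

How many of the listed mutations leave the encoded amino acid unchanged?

3

Codon 1: AUG (Met) → ACG (Thr) — missense.
Codon 2: CUC (Leu) → CCC (Pro) — missense.
Codon 3: CUA (Leu) → CUG (Leu) — synonymous.
Codon 4: GCU (Ala) → GCG (Ala) — synonymous.
Codon 5: CGU (Arg) → CAU (His) — missense.
Codon 6: CCA (Pro) → CCG (Pro) — synonymous.
Codon 7: GUU (Val) → AUU (Ile) — missense.
Synonymous: 3 of 7.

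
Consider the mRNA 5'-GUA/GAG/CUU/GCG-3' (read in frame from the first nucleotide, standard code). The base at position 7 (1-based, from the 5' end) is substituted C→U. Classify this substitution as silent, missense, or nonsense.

Position 7 falls in codon 3: CUU → Leu.
After the substitution the codon is UUU → Phe.
Leu ≠ Phe, so this is a missense mutation.

missense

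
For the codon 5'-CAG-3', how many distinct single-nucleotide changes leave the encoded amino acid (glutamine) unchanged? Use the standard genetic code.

1

Position 1: none → 0 synonymous.
Position 2: none → 0 synonymous.
Position 3: CAA → 1 synonymous.
Total: 0 + 0 + 1 = 1.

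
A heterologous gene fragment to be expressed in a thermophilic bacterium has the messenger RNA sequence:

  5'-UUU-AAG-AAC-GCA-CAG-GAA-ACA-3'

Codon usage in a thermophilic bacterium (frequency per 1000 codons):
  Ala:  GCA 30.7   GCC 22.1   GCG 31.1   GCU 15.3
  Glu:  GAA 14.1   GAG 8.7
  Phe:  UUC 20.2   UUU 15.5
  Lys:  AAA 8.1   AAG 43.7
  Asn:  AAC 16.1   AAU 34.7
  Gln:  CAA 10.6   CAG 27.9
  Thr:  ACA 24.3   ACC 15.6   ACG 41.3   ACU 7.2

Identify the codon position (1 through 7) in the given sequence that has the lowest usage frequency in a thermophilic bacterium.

6

Codon 1 UUU (Phe): 15.5 per 1000.
Codon 2 AAG (Lys): 43.7 per 1000.
Codon 3 AAC (Asn): 16.1 per 1000.
Codon 4 GCA (Ala): 30.7 per 1000.
Codon 5 CAG (Gln): 27.9 per 1000.
Codon 6 GAA (Glu): 14.1 per 1000.
Codon 7 ACA (Thr): 24.3 per 1000.
Lowest frequency is 14.1 at codon 6.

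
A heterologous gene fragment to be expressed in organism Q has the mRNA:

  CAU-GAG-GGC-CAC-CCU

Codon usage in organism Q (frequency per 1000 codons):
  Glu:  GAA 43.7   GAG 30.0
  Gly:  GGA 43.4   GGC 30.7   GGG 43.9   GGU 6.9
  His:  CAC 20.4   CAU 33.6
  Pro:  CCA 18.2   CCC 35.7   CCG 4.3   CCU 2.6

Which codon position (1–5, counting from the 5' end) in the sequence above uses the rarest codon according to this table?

5

Codon 1 CAU (His): 33.6 per 1000.
Codon 2 GAG (Glu): 30.0 per 1000.
Codon 3 GGC (Gly): 30.7 per 1000.
Codon 4 CAC (His): 20.4 per 1000.
Codon 5 CCU (Pro): 2.6 per 1000.
Lowest frequency is 2.6 at codon 5.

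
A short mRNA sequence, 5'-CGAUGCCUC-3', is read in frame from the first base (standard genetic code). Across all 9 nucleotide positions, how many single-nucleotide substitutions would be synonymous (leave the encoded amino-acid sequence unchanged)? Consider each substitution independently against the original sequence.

8

Codon 1 (CGA, Arg): 4 synonymous substitutions.
Codon 2 (UGC, Cys): 1 synonymous substitution.
Codon 3 (CUC, Leu): 3 synonymous substitutions.
Total: 4 + 1 + 3 = 8.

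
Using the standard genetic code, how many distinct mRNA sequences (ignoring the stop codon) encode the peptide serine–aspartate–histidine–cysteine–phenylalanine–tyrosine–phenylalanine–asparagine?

Ser: 6 codons.
Asp: 2 codons.
His: 2 codons.
Cys: 2 codons.
Phe: 2 codons.
Tyr: 2 codons.
Phe: 2 codons.
Asn: 2 codons.
6 × 2 × 2 × 2 × 2 × 2 × 2 × 2 = 768.

768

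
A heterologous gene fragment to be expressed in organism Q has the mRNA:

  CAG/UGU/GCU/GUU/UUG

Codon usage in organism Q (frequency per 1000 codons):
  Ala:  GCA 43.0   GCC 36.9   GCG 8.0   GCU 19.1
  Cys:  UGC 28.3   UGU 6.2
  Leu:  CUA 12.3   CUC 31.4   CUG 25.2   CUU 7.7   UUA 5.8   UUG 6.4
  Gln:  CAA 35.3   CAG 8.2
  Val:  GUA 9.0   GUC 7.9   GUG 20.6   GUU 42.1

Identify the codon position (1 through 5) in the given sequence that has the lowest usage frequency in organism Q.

2

Codon 1 CAG (Gln): 8.2 per 1000.
Codon 2 UGU (Cys): 6.2 per 1000.
Codon 3 GCU (Ala): 19.1 per 1000.
Codon 4 GUU (Val): 42.1 per 1000.
Codon 5 UUG (Leu): 6.4 per 1000.
Lowest frequency is 6.2 at codon 2.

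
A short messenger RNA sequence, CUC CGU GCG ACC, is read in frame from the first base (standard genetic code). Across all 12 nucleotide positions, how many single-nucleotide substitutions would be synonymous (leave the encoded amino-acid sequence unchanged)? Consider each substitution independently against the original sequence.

12

Codon 1 (CUC, Leu): 3 synonymous substitutions.
Codon 2 (CGU, Arg): 3 synonymous substitutions.
Codon 3 (GCG, Ala): 3 synonymous substitutions.
Codon 4 (ACC, Thr): 3 synonymous substitutions.
Total: 3 + 3 + 3 + 3 = 12.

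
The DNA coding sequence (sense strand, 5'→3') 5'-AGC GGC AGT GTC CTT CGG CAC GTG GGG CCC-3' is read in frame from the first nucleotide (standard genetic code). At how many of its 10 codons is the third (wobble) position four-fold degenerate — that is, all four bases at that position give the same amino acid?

7

Codon 1 AGC (Ser): third position 2-fold.
Codon 2 GGC (Gly): third position 4-fold.
Codon 3 AGT (Ser): third position 2-fold.
Codon 4 GTC (Val): third position 4-fold.
Codon 5 CTT (Leu): third position 4-fold.
Codon 6 CGG (Arg): third position 4-fold.
Codon 7 CAC (His): third position 2-fold.
Codon 8 GTG (Val): third position 4-fold.
Codon 9 GGG (Gly): third position 4-fold.
Codon 10 CCC (Pro): third position 4-fold.
Four-fold degenerate third positions: 7.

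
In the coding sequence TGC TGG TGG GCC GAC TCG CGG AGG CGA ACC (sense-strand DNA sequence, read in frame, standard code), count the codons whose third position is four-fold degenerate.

5

Codon 1 TGC (Cys): third position 2-fold.
Codon 2 TGG (Trp): third position 1-fold.
Codon 3 TGG (Trp): third position 1-fold.
Codon 4 GCC (Ala): third position 4-fold.
Codon 5 GAC (Asp): third position 2-fold.
Codon 6 TCG (Ser): third position 4-fold.
Codon 7 CGG (Arg): third position 4-fold.
Codon 8 AGG (Arg): third position 2-fold.
Codon 9 CGA (Arg): third position 4-fold.
Codon 10 ACC (Thr): third position 4-fold.
Four-fold degenerate third positions: 5.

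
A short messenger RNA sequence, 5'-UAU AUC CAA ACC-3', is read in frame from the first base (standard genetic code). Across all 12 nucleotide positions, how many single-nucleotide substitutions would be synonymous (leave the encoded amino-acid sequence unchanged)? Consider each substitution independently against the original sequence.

Codon 1 (UAU, Tyr): 1 synonymous substitution.
Codon 2 (AUC, Ile): 2 synonymous substitutions.
Codon 3 (CAA, Gln): 1 synonymous substitution.
Codon 4 (ACC, Thr): 3 synonymous substitutions.
Total: 1 + 2 + 1 + 3 = 7.

7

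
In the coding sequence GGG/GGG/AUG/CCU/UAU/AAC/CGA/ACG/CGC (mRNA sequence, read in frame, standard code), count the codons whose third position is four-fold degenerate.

6

Codon 1 GGG (Gly): third position 4-fold.
Codon 2 GGG (Gly): third position 4-fold.
Codon 3 AUG (Met): third position 1-fold.
Codon 4 CCU (Pro): third position 4-fold.
Codon 5 UAU (Tyr): third position 2-fold.
Codon 6 AAC (Asn): third position 2-fold.
Codon 7 CGA (Arg): third position 4-fold.
Codon 8 ACG (Thr): third position 4-fold.
Codon 9 CGC (Arg): third position 4-fold.
Four-fold degenerate third positions: 6.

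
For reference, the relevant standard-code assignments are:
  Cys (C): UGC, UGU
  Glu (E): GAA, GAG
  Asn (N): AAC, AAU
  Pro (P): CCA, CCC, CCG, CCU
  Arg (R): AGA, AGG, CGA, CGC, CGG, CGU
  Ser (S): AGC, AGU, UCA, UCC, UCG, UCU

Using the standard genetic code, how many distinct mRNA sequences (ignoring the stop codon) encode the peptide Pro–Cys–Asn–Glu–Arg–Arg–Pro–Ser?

Pro: 4 codons.
Cys: 2 codons.
Asn: 2 codons.
Glu: 2 codons.
Arg: 6 codons.
Arg: 6 codons.
Pro: 4 codons.
Ser: 6 codons.
4 × 2 × 2 × 2 × 6 × 6 × 4 × 6 = 27648.

27648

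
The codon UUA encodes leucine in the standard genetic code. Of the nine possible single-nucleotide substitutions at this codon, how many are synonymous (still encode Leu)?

Position 1: CUA → 1 synonymous.
Position 2: none → 0 synonymous.
Position 3: UUG → 1 synonymous.
Total: 1 + 0 + 1 = 2.

2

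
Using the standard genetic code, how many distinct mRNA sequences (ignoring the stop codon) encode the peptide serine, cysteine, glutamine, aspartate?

48

Ser: 6 codons.
Cys: 2 codons.
Gln: 2 codons.
Asp: 2 codons.
6 × 2 × 2 × 2 = 48.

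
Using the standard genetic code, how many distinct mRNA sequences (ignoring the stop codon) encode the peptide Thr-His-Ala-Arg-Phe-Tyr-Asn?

Thr: 4 codons.
His: 2 codons.
Ala: 4 codons.
Arg: 6 codons.
Phe: 2 codons.
Tyr: 2 codons.
Asn: 2 codons.
4 × 2 × 4 × 6 × 2 × 2 × 2 = 1536.

1536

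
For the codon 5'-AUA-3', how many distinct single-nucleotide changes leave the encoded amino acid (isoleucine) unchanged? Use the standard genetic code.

Position 1: none → 0 synonymous.
Position 2: none → 0 synonymous.
Position 3: AUU, AUC → 2 synonymous.
Total: 0 + 0 + 2 = 2.

2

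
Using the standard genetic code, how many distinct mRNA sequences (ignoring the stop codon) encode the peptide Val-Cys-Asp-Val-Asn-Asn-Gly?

Val: 4 codons.
Cys: 2 codons.
Asp: 2 codons.
Val: 4 codons.
Asn: 2 codons.
Asn: 2 codons.
Gly: 4 codons.
4 × 2 × 2 × 4 × 2 × 2 × 4 = 1024.

1024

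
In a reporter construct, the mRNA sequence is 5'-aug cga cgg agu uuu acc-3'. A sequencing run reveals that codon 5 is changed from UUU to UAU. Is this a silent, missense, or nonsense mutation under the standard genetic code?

missense

Position 14 falls in codon 5: UUU → Phe.
After the substitution the codon is UAU → Tyr.
Phe ≠ Tyr, so this is a missense mutation.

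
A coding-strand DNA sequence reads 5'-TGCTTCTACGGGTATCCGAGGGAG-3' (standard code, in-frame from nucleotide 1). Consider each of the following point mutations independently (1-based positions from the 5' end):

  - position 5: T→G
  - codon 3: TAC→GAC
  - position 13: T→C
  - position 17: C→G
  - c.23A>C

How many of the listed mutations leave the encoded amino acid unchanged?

0

Codon 2: TTC (Phe) → TGC (Cys) — missense.
Codon 3: TAC (Tyr) → GAC (Asp) — missense.
Codon 5: TAT (Tyr) → CAT (His) — missense.
Codon 6: CCG (Pro) → CGG (Arg) — missense.
Codon 8: GAG (Glu) → GCG (Ala) — missense.
Synonymous: 0 of 5.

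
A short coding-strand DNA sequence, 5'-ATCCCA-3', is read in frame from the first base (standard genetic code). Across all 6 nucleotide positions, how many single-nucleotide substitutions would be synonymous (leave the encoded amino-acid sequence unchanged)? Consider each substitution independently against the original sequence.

5

Codon 1 (ATC, Ile): 2 synonymous substitutions.
Codon 2 (CCA, Pro): 3 synonymous substitutions.
Total: 2 + 3 = 5.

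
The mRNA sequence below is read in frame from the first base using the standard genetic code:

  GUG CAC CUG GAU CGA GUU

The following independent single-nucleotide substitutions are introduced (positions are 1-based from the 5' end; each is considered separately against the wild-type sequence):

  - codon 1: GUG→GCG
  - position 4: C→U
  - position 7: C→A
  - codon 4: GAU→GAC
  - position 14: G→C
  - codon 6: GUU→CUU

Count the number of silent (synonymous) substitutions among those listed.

1

Codon 1: GUG (Val) → GCG (Ala) — missense.
Codon 2: CAC (His) → UAC (Tyr) — missense.
Codon 3: CUG (Leu) → AUG (Met) — missense.
Codon 4: GAU (Asp) → GAC (Asp) — synonymous.
Codon 5: CGA (Arg) → CCA (Pro) — missense.
Codon 6: GUU (Val) → CUU (Leu) — missense.
Synonymous: 1 of 6.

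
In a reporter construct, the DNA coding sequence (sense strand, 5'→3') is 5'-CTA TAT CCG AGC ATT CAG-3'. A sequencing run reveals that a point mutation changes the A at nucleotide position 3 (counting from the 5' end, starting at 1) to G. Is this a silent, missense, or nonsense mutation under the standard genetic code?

Position 3 falls in codon 1: CTA → Leu.
After the substitution the codon is CTG → Leu.
Both encode Leu, so the change is synonymous.

silent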